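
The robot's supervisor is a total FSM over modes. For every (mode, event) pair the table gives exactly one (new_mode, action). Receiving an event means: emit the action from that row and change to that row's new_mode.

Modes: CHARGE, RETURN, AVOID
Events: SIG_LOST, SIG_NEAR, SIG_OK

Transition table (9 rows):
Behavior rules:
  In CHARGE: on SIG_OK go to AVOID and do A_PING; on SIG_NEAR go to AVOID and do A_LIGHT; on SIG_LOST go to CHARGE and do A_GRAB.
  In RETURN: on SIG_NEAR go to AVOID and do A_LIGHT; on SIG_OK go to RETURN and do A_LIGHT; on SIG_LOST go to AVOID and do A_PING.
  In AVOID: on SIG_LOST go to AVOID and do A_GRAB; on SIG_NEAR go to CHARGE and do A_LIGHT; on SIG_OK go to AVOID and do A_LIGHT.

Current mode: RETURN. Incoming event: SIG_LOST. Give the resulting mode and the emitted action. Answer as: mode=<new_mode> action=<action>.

mode=AVOID action=A_PING

current mode = RETURN; filter table to that mode:
  (RETURN, SIG_NEAR) → (AVOID, A_LIGHT)
  (RETURN, SIG_OK) → (RETURN, A_LIGHT)
  (RETURN, SIG_LOST) → (AVOID, A_PING)  ← event matches
event = SIG_LOST selects (AVOID, A_PING)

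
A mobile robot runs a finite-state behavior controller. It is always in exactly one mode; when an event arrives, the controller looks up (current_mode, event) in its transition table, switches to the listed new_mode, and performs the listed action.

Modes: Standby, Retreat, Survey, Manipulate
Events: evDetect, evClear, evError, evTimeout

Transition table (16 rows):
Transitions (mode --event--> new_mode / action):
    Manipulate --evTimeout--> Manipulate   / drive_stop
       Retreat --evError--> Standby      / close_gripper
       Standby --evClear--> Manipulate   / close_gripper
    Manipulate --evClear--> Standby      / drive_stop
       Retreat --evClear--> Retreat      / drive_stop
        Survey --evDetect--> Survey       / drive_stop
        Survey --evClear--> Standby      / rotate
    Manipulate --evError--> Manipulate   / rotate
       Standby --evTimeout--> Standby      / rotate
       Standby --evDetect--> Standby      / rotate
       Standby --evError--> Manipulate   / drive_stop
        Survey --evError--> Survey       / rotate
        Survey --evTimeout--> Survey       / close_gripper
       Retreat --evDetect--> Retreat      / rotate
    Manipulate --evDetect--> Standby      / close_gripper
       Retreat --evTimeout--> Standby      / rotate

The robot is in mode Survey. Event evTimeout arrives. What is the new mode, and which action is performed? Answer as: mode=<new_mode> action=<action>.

current mode = Survey; filter table to that mode:
  (Survey, evDetect) → (Survey, drive_stop)
  (Survey, evClear) → (Standby, rotate)
  (Survey, evError) → (Survey, rotate)
  (Survey, evTimeout) → (Survey, close_gripper)  ← event matches
event = evTimeout selects (Survey, close_gripper)

mode=Survey action=close_gripper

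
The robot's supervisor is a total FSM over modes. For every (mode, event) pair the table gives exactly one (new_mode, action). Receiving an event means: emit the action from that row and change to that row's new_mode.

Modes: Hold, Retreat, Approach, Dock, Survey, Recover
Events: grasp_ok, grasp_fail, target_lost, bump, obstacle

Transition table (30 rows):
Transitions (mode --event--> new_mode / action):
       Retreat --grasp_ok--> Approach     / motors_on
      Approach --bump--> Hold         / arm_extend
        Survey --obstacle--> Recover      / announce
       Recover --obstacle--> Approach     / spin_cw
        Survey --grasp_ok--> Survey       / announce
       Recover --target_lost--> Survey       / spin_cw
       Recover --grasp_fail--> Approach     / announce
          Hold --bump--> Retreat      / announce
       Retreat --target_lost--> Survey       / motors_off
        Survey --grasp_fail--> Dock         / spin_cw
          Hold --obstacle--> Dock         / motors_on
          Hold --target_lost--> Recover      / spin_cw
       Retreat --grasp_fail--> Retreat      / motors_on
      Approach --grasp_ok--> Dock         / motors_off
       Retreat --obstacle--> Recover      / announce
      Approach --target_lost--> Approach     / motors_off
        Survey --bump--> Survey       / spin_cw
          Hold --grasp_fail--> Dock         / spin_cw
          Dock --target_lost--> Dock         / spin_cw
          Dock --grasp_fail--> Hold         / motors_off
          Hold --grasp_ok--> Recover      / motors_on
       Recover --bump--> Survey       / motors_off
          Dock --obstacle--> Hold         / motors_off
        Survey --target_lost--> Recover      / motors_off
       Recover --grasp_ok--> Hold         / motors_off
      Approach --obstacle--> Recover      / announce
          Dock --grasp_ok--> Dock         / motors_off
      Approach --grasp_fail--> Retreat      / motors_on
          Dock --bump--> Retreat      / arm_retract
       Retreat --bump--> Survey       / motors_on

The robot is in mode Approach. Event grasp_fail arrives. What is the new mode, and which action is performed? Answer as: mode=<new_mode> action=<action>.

mode=Retreat action=motors_on

current mode = Approach; filter table to that mode:
  (Approach, bump) → (Hold, arm_extend)
  (Approach, grasp_ok) → (Dock, motors_off)
  (Approach, target_lost) → (Approach, motors_off)
  (Approach, obstacle) → (Recover, announce)
  (Approach, grasp_fail) → (Retreat, motors_on)  ← event matches
event = grasp_fail selects (Retreat, motors_on)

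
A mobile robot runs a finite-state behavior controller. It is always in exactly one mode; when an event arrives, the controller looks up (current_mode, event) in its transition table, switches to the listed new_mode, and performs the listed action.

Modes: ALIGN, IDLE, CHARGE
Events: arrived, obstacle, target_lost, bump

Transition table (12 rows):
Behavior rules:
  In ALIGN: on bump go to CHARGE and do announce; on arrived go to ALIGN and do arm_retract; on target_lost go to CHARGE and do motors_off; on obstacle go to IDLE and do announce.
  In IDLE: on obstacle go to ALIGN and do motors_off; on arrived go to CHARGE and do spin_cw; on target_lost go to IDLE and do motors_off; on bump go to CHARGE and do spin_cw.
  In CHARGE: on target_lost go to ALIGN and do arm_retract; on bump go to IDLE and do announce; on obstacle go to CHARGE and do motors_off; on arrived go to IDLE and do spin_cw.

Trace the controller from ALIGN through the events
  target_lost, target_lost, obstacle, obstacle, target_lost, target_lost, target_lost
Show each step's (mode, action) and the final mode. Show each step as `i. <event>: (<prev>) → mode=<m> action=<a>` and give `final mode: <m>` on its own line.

final mode: CHARGE

1. target_lost: (ALIGN) → mode=CHARGE action=motors_off
2. target_lost: (CHARGE) → mode=ALIGN action=arm_retract
3. obstacle: (ALIGN) → mode=IDLE action=announce
4. obstacle: (IDLE) → mode=ALIGN action=motors_off
5. target_lost: (ALIGN) → mode=CHARGE action=motors_off
6. target_lost: (CHARGE) → mode=ALIGN action=arm_retract
7. target_lost: (ALIGN) → mode=CHARGE action=motors_off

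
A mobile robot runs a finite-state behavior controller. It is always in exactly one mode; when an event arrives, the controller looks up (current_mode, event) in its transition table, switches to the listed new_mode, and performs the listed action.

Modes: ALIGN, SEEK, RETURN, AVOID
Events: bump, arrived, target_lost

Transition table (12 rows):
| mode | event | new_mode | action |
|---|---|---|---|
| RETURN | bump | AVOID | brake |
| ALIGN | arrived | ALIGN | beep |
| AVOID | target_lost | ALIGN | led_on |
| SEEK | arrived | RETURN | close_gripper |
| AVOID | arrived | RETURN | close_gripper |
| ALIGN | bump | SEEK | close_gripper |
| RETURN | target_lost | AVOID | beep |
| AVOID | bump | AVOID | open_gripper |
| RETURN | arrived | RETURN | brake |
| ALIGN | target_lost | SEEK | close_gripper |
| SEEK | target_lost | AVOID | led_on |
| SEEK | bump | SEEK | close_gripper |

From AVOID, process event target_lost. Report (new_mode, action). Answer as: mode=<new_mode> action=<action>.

current mode = AVOID; filter table to that mode:
  (AVOID, target_lost) → (ALIGN, led_on)  ← event matches
  (AVOID, arrived) → (RETURN, close_gripper)
  (AVOID, bump) → (AVOID, open_gripper)
event = target_lost selects (ALIGN, led_on)

mode=ALIGN action=led_on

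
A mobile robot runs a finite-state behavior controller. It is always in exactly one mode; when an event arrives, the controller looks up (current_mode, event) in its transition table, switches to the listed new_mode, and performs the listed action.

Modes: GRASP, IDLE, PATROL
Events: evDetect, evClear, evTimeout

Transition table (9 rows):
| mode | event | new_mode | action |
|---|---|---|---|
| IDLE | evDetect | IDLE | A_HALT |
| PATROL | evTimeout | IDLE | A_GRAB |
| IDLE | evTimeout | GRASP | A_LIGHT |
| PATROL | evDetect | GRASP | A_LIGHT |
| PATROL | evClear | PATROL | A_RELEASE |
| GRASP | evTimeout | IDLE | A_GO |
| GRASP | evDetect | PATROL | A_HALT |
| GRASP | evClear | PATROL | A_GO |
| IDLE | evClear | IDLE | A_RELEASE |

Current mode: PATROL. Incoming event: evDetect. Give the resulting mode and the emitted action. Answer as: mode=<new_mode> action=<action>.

mode=GRASP action=A_LIGHT

current mode = PATROL; filter table to that mode:
  (PATROL, evTimeout) → (IDLE, A_GRAB)
  (PATROL, evDetect) → (GRASP, A_LIGHT)  ← event matches
  (PATROL, evClear) → (PATROL, A_RELEASE)
event = evDetect selects (GRASP, A_LIGHT)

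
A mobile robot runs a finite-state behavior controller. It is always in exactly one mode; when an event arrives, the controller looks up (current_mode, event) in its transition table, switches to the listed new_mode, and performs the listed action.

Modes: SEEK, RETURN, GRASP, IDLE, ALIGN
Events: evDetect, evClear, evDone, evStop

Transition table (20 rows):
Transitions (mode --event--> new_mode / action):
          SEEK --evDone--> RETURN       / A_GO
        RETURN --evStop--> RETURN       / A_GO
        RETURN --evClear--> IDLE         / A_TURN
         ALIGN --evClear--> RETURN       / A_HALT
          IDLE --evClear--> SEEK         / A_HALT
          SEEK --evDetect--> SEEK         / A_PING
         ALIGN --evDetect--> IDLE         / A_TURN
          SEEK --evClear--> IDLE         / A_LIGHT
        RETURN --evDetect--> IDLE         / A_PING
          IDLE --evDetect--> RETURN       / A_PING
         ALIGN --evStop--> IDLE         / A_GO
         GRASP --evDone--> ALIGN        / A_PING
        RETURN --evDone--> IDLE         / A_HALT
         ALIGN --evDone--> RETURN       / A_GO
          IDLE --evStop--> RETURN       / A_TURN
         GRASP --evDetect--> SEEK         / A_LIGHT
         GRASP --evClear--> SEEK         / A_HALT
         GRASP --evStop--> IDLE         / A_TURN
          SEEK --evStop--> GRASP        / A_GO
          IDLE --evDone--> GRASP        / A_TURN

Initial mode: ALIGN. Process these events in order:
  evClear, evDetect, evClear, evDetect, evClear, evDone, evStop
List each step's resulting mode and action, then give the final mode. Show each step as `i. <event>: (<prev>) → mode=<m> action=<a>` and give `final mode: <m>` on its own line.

final mode: IDLE

1. evClear: (ALIGN) → mode=RETURN action=A_HALT
2. evDetect: (RETURN) → mode=IDLE action=A_PING
3. evClear: (IDLE) → mode=SEEK action=A_HALT
4. evDetect: (SEEK) → mode=SEEK action=A_PING
5. evClear: (SEEK) → mode=IDLE action=A_LIGHT
6. evDone: (IDLE) → mode=GRASP action=A_TURN
7. evStop: (GRASP) → mode=IDLE action=A_TURN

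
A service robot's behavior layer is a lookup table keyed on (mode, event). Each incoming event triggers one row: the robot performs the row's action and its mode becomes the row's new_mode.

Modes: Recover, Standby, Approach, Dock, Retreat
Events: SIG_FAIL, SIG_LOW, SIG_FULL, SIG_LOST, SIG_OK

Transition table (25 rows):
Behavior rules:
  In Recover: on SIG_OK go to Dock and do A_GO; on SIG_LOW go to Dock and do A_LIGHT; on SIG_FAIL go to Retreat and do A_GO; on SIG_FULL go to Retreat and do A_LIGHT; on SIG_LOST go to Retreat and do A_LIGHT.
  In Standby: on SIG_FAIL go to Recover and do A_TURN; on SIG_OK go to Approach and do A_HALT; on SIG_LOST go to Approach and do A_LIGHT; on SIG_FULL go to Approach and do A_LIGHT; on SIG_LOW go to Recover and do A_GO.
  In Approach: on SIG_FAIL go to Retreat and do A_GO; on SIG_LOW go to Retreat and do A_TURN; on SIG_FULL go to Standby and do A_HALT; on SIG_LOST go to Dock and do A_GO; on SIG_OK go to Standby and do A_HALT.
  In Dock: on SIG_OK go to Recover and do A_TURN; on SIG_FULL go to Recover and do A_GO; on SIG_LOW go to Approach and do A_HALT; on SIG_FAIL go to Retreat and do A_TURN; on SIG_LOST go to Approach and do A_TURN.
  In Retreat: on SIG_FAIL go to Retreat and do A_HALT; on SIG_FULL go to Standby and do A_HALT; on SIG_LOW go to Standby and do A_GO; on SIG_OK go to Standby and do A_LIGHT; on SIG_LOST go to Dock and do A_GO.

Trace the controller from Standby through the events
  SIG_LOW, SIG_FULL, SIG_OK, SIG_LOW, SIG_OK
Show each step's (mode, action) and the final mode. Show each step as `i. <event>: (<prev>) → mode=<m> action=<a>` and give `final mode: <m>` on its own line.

final mode: Dock

1. SIG_LOW: (Standby) → mode=Recover action=A_GO
2. SIG_FULL: (Recover) → mode=Retreat action=A_LIGHT
3. SIG_OK: (Retreat) → mode=Standby action=A_LIGHT
4. SIG_LOW: (Standby) → mode=Recover action=A_GO
5. SIG_OK: (Recover) → mode=Dock action=A_GO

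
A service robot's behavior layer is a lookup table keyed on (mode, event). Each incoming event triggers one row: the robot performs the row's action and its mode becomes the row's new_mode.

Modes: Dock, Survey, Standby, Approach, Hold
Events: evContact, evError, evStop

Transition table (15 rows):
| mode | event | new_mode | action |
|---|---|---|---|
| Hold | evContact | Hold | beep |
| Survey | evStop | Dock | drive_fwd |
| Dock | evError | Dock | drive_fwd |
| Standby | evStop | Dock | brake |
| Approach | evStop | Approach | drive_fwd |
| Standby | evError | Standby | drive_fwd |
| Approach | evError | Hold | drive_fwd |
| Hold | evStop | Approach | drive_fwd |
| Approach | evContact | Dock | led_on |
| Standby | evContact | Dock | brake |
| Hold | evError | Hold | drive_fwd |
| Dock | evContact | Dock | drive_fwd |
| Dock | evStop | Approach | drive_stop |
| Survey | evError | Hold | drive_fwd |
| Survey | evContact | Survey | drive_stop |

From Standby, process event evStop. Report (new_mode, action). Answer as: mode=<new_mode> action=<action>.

current mode = Standby; filter table to that mode:
  (Standby, evStop) → (Dock, brake)  ← event matches
  (Standby, evError) → (Standby, drive_fwd)
  (Standby, evContact) → (Dock, brake)
event = evStop selects (Dock, brake)

mode=Dock action=brake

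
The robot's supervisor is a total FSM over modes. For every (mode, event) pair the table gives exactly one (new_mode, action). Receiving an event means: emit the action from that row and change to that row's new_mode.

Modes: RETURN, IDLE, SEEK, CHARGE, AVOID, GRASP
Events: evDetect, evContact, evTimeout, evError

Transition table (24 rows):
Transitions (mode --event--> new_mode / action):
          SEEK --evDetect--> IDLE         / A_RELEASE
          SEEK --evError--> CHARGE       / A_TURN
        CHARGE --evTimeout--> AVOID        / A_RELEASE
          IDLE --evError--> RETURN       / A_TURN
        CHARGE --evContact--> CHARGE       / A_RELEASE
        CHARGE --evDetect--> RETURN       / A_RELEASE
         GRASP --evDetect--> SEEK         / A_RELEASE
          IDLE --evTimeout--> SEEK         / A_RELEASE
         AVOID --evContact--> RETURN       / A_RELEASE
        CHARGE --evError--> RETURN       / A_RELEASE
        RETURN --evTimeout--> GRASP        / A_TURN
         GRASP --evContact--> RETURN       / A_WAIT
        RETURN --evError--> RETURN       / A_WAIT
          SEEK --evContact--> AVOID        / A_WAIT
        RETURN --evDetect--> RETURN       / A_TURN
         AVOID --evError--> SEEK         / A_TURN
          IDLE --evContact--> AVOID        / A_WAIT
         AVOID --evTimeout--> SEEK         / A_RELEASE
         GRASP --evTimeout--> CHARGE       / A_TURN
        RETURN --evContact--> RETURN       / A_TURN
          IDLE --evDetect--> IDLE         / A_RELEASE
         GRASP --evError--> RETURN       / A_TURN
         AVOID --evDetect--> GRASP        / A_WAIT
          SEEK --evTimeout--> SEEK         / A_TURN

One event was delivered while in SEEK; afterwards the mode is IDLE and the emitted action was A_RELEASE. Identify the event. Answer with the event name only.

evDetect

try evDetect: (SEEK, evDetect) → (IDLE, A_RELEASE)  ← matches
try evContact: (SEEK, evContact) → (AVOID, A_WAIT)
try evTimeout: (SEEK, evTimeout) → (SEEK, A_TURN)
try evError: (SEEK, evError) → (CHARGE, A_TURN)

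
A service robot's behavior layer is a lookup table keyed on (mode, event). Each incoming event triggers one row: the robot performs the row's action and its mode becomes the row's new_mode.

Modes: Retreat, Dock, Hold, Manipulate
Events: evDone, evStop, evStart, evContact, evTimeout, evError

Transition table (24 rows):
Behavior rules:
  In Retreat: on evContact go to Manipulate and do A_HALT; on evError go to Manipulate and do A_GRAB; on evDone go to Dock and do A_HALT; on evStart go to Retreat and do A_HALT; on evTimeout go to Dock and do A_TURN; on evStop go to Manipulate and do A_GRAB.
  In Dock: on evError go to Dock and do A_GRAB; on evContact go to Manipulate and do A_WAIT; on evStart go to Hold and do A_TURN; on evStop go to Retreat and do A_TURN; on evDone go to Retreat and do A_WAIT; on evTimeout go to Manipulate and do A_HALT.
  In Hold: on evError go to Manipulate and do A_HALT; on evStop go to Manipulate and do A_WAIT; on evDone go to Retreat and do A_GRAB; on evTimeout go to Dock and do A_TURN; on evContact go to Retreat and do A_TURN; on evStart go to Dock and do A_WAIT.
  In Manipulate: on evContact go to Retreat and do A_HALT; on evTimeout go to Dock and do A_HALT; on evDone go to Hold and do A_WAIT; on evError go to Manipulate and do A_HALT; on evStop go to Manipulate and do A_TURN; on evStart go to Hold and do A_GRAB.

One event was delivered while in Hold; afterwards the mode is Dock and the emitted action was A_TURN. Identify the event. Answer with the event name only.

evTimeout

try evDone: (Hold, evDone) → (Retreat, A_GRAB)
try evStop: (Hold, evStop) → (Manipulate, A_WAIT)
try evStart: (Hold, evStart) → (Dock, A_WAIT)
try evContact: (Hold, evContact) → (Retreat, A_TURN)
try evTimeout: (Hold, evTimeout) → (Dock, A_TURN)  ← matches
try evError: (Hold, evError) → (Manipulate, A_HALT)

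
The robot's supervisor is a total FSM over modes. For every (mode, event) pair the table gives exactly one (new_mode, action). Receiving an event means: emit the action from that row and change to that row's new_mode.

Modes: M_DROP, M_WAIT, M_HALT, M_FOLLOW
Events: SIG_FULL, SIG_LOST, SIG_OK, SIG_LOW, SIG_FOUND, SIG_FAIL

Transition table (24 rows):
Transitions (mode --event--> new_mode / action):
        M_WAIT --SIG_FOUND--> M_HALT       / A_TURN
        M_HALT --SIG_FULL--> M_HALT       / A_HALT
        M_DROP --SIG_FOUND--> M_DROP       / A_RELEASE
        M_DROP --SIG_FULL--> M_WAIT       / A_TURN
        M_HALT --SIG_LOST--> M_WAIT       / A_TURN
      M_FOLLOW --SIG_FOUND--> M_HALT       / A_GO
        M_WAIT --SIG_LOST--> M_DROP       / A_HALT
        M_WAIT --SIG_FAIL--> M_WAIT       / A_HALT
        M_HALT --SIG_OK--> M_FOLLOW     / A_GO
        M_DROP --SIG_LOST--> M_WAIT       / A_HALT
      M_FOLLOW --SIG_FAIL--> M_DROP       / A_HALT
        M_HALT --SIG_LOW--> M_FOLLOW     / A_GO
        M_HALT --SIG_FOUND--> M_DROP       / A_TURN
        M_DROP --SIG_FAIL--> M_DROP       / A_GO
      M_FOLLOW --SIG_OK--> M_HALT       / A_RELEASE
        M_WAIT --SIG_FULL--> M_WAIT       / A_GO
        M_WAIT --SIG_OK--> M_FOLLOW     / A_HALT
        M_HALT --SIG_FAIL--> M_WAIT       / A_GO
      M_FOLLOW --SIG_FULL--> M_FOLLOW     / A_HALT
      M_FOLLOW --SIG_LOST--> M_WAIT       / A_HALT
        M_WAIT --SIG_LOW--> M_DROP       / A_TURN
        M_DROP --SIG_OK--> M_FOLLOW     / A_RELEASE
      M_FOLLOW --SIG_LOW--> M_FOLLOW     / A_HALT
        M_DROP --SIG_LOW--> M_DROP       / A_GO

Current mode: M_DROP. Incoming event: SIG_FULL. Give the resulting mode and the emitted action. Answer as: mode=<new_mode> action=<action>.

mode=M_WAIT action=A_TURN

current mode = M_DROP; filter table to that mode:
  (M_DROP, SIG_FOUND) → (M_DROP, A_RELEASE)
  (M_DROP, SIG_FULL) → (M_WAIT, A_TURN)  ← event matches
  (M_DROP, SIG_LOST) → (M_WAIT, A_HALT)
  (M_DROP, SIG_FAIL) → (M_DROP, A_GO)
  (M_DROP, SIG_OK) → (M_FOLLOW, A_RELEASE)
  (M_DROP, SIG_LOW) → (M_DROP, A_GO)
event = SIG_FULL selects (M_WAIT, A_TURN)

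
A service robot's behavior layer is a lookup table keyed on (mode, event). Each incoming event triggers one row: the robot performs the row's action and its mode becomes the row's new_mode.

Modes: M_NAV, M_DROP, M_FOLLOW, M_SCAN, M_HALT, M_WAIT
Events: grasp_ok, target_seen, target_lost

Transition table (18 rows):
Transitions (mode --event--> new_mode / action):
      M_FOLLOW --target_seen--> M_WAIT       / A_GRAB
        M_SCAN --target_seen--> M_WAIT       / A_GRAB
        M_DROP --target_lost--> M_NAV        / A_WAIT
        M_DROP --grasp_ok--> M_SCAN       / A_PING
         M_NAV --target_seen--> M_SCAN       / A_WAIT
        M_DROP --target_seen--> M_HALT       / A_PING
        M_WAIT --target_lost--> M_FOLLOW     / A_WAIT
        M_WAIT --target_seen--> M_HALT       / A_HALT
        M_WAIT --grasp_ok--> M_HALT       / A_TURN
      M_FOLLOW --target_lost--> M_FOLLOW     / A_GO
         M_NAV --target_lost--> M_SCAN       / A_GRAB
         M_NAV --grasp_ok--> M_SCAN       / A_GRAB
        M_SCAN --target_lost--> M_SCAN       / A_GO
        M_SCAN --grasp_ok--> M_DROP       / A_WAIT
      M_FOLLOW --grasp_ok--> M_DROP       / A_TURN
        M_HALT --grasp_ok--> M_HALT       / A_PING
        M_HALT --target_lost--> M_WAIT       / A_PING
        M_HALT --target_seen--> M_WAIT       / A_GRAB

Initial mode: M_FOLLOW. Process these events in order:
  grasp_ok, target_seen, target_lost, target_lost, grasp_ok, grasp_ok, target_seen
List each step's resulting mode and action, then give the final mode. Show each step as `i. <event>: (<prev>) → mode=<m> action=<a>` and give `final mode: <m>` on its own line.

1. grasp_ok: (M_FOLLOW) → mode=M_DROP action=A_TURN
2. target_seen: (M_DROP) → mode=M_HALT action=A_PING
3. target_lost: (M_HALT) → mode=M_WAIT action=A_PING
4. target_lost: (M_WAIT) → mode=M_FOLLOW action=A_WAIT
5. grasp_ok: (M_FOLLOW) → mode=M_DROP action=A_TURN
6. grasp_ok: (M_DROP) → mode=M_SCAN action=A_PING
7. target_seen: (M_SCAN) → mode=M_WAIT action=A_GRAB

final mode: M_WAIT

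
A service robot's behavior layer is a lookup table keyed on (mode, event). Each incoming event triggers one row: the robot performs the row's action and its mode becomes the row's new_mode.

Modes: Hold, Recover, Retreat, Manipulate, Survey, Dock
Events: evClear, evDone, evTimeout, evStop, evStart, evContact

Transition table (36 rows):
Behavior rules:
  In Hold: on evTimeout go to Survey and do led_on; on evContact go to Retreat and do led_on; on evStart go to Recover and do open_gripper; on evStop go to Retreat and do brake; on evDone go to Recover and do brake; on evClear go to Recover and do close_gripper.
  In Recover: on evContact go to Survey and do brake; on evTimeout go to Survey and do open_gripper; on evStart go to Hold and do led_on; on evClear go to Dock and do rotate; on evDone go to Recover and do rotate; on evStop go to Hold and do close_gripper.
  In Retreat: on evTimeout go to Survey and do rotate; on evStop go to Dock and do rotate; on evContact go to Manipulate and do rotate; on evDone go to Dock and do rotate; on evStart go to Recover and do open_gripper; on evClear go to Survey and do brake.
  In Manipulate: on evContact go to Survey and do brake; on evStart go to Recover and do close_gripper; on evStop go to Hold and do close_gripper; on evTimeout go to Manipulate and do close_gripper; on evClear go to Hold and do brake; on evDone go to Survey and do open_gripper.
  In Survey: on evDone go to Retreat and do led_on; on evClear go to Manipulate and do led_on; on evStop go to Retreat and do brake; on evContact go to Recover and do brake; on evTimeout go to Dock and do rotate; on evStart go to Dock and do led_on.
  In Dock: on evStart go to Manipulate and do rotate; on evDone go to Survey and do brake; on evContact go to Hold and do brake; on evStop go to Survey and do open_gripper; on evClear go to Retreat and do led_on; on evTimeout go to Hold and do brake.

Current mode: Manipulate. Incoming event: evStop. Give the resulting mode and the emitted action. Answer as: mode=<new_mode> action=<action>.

mode=Hold action=close_gripper

current mode = Manipulate; filter table to that mode:
  (Manipulate, evContact) → (Survey, brake)
  (Manipulate, evStart) → (Recover, close_gripper)
  (Manipulate, evStop) → (Hold, close_gripper)  ← event matches
  (Manipulate, evTimeout) → (Manipulate, close_gripper)
  (Manipulate, evClear) → (Hold, brake)
  (Manipulate, evDone) → (Survey, open_gripper)
event = evStop selects (Hold, close_gripper)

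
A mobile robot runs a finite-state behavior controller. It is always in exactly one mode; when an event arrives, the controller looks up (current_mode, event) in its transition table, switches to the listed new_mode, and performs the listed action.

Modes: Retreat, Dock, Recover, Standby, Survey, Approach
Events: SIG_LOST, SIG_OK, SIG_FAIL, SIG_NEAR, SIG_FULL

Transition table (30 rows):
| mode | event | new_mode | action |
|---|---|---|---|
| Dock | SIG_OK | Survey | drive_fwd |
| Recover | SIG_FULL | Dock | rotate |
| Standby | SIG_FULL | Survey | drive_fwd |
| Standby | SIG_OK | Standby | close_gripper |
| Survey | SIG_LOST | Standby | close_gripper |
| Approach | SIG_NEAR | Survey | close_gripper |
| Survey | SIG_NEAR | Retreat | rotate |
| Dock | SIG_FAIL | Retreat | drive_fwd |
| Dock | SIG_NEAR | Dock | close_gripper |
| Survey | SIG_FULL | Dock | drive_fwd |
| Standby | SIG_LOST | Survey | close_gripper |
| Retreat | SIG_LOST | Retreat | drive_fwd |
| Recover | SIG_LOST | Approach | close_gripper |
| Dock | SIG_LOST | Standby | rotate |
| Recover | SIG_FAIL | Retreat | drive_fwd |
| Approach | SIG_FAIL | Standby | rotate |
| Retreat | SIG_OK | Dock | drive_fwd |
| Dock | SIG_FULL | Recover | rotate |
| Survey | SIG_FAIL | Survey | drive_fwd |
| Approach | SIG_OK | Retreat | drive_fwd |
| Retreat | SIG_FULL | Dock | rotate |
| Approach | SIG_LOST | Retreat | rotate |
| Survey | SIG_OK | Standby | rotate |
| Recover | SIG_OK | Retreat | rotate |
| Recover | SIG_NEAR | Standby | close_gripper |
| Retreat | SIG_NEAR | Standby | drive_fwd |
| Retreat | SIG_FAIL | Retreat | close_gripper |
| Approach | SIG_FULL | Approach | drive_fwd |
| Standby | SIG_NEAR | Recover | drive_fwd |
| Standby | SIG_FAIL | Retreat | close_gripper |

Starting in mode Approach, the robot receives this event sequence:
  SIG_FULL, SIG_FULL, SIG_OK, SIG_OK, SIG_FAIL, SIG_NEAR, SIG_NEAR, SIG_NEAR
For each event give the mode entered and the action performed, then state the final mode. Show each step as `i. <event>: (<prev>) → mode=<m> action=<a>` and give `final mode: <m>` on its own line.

final mode: Standby

1. SIG_FULL: (Approach) → mode=Approach action=drive_fwd
2. SIG_FULL: (Approach) → mode=Approach action=drive_fwd
3. SIG_OK: (Approach) → mode=Retreat action=drive_fwd
4. SIG_OK: (Retreat) → mode=Dock action=drive_fwd
5. SIG_FAIL: (Dock) → mode=Retreat action=drive_fwd
6. SIG_NEAR: (Retreat) → mode=Standby action=drive_fwd
7. SIG_NEAR: (Standby) → mode=Recover action=drive_fwd
8. SIG_NEAR: (Recover) → mode=Standby action=close_gripper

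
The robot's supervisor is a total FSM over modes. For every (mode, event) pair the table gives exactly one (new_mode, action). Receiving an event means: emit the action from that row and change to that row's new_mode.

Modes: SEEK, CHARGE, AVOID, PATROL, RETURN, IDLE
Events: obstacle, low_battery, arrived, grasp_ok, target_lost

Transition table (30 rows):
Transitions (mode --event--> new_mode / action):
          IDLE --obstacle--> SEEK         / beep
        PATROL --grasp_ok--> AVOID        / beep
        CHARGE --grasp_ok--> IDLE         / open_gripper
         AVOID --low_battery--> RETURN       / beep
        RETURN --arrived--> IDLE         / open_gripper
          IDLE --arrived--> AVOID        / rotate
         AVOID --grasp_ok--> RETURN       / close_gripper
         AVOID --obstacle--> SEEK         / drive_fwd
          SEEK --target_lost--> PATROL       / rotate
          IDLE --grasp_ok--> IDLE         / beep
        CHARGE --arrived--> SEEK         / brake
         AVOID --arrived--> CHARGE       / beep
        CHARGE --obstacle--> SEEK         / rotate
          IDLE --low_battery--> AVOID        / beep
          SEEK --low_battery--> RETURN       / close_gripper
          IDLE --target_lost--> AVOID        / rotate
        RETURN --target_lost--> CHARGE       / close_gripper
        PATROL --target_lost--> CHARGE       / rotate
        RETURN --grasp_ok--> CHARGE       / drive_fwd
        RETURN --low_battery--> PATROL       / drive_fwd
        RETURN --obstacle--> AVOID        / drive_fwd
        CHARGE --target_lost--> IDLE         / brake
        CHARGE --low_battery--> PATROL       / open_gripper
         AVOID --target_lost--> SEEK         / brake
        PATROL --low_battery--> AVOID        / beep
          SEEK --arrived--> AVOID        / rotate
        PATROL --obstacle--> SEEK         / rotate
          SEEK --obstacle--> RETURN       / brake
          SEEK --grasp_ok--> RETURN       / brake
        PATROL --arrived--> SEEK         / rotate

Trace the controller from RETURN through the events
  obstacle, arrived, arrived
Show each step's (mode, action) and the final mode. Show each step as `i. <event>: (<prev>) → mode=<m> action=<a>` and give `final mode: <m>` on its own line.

1. obstacle: (RETURN) → mode=AVOID action=drive_fwd
2. arrived: (AVOID) → mode=CHARGE action=beep
3. arrived: (CHARGE) → mode=SEEK action=brake

final mode: SEEK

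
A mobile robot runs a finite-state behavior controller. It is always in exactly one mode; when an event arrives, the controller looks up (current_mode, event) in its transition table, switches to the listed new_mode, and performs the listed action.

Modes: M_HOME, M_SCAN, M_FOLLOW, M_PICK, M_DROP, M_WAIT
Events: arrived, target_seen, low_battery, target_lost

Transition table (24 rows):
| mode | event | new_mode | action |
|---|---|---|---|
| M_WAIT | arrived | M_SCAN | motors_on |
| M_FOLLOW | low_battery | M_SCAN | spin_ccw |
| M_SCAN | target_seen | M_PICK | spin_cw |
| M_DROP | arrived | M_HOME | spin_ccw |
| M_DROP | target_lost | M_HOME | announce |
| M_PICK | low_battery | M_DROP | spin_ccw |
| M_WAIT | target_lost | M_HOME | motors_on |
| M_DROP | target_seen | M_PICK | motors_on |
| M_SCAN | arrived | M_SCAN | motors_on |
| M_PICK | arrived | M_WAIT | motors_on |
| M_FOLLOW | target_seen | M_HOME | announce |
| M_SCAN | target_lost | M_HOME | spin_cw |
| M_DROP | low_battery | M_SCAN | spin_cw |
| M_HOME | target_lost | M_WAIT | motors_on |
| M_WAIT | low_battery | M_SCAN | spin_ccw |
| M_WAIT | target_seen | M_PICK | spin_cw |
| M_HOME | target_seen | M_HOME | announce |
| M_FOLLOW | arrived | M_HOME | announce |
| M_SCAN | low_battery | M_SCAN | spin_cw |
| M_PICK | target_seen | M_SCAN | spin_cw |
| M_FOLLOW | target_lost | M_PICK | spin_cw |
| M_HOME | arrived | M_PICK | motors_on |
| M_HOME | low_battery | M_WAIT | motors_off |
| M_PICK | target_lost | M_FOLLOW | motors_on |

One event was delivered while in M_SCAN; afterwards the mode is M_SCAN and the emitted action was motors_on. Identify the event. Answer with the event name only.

arrived

try arrived: (M_SCAN, arrived) → (M_SCAN, motors_on)  ← matches
try target_seen: (M_SCAN, target_seen) → (M_PICK, spin_cw)
try low_battery: (M_SCAN, low_battery) → (M_SCAN, spin_cw)
try target_lost: (M_SCAN, target_lost) → (M_HOME, spin_cw)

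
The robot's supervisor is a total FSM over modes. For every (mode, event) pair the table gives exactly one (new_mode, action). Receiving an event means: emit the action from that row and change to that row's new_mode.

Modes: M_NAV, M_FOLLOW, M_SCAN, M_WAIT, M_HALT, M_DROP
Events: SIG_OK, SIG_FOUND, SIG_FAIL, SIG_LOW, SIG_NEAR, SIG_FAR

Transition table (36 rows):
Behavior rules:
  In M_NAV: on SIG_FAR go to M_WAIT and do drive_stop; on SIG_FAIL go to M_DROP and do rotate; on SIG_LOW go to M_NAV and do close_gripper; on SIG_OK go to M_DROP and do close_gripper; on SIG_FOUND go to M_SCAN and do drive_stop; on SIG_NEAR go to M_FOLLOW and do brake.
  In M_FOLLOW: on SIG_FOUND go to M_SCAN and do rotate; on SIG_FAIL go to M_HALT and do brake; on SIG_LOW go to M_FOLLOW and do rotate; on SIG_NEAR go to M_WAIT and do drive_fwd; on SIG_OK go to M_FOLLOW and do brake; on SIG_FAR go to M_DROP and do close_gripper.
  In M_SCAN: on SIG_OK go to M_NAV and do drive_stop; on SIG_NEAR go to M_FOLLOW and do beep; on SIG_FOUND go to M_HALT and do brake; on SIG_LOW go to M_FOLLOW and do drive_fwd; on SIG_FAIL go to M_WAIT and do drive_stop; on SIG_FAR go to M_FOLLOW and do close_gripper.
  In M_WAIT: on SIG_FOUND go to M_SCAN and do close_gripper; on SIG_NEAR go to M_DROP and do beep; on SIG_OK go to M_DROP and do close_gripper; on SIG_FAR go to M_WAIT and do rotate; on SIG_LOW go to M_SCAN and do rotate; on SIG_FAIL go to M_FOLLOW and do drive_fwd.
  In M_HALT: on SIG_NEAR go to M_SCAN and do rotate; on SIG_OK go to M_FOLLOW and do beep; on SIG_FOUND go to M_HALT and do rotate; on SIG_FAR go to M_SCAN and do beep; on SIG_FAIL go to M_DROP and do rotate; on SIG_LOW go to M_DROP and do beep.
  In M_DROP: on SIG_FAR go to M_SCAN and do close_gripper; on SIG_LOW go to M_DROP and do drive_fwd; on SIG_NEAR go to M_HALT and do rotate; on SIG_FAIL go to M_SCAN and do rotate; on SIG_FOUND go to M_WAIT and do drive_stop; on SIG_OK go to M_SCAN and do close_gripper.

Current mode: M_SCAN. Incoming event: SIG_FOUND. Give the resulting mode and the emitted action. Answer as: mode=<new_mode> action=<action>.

mode=M_HALT action=brake

current mode = M_SCAN; filter table to that mode:
  (M_SCAN, SIG_OK) → (M_NAV, drive_stop)
  (M_SCAN, SIG_NEAR) → (M_FOLLOW, beep)
  (M_SCAN, SIG_FOUND) → (M_HALT, brake)  ← event matches
  (M_SCAN, SIG_LOW) → (M_FOLLOW, drive_fwd)
  (M_SCAN, SIG_FAIL) → (M_WAIT, drive_stop)
  (M_SCAN, SIG_FAR) → (M_FOLLOW, close_gripper)
event = SIG_FOUND selects (M_HALT, brake)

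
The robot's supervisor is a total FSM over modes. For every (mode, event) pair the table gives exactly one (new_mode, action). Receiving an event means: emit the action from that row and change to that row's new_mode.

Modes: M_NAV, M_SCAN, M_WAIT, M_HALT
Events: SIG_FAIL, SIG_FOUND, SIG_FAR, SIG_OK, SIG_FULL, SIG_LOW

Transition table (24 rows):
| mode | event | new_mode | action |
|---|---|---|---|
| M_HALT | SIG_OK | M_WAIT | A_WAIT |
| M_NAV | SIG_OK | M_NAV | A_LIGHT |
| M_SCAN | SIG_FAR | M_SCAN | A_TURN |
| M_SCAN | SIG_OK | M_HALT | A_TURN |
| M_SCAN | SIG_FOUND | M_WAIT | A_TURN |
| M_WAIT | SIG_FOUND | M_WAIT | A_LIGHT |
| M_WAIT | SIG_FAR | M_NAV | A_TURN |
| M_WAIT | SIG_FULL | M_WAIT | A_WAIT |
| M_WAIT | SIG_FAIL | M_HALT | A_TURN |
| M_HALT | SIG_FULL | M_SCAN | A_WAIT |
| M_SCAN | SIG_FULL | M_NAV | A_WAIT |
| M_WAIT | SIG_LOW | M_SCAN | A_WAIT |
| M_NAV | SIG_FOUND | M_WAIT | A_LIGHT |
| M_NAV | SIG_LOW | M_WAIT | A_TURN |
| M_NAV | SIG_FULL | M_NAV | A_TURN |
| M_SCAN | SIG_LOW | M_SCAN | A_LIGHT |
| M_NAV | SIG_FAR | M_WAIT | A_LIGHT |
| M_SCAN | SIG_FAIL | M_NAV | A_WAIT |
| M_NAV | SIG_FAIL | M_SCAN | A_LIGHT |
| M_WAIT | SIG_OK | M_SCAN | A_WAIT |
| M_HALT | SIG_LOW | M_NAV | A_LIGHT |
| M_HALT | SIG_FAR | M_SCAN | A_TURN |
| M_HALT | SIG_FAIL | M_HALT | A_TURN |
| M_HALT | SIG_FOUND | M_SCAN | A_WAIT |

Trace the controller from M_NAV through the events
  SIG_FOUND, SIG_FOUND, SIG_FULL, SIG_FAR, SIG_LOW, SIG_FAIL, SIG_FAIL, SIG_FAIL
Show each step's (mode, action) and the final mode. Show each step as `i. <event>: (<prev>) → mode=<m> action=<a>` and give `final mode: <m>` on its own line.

final mode: M_HALT

1. SIG_FOUND: (M_NAV) → mode=M_WAIT action=A_LIGHT
2. SIG_FOUND: (M_WAIT) → mode=M_WAIT action=A_LIGHT
3. SIG_FULL: (M_WAIT) → mode=M_WAIT action=A_WAIT
4. SIG_FAR: (M_WAIT) → mode=M_NAV action=A_TURN
5. SIG_LOW: (M_NAV) → mode=M_WAIT action=A_TURN
6. SIG_FAIL: (M_WAIT) → mode=M_HALT action=A_TURN
7. SIG_FAIL: (M_HALT) → mode=M_HALT action=A_TURN
8. SIG_FAIL: (M_HALT) → mode=M_HALT action=A_TURN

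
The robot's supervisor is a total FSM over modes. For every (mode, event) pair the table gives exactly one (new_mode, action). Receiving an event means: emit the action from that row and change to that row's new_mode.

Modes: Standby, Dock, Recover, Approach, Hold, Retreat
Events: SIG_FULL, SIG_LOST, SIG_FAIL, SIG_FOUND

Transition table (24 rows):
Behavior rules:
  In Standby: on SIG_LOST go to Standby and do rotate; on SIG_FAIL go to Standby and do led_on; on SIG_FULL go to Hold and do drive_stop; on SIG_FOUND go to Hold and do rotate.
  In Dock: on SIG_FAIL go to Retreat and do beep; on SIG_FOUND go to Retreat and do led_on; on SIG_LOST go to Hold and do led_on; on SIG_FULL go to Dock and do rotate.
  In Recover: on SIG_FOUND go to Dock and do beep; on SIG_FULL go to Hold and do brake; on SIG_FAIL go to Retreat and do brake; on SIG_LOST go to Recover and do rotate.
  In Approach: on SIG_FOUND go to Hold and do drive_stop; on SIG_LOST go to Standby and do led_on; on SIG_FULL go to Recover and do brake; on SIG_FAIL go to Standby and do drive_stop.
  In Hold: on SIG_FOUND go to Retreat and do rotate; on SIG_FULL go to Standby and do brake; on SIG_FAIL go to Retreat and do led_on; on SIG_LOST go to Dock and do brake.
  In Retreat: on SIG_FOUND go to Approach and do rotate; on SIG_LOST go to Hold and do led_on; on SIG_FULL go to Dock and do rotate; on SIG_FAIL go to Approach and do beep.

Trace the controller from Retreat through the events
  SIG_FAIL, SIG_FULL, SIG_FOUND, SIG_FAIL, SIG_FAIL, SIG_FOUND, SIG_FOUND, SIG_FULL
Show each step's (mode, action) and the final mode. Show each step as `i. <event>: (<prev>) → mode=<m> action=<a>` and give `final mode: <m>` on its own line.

final mode: Dock

1. SIG_FAIL: (Retreat) → mode=Approach action=beep
2. SIG_FULL: (Approach) → mode=Recover action=brake
3. SIG_FOUND: (Recover) → mode=Dock action=beep
4. SIG_FAIL: (Dock) → mode=Retreat action=beep
5. SIG_FAIL: (Retreat) → mode=Approach action=beep
6. SIG_FOUND: (Approach) → mode=Hold action=drive_stop
7. SIG_FOUND: (Hold) → mode=Retreat action=rotate
8. SIG_FULL: (Retreat) → mode=Dock action=rotate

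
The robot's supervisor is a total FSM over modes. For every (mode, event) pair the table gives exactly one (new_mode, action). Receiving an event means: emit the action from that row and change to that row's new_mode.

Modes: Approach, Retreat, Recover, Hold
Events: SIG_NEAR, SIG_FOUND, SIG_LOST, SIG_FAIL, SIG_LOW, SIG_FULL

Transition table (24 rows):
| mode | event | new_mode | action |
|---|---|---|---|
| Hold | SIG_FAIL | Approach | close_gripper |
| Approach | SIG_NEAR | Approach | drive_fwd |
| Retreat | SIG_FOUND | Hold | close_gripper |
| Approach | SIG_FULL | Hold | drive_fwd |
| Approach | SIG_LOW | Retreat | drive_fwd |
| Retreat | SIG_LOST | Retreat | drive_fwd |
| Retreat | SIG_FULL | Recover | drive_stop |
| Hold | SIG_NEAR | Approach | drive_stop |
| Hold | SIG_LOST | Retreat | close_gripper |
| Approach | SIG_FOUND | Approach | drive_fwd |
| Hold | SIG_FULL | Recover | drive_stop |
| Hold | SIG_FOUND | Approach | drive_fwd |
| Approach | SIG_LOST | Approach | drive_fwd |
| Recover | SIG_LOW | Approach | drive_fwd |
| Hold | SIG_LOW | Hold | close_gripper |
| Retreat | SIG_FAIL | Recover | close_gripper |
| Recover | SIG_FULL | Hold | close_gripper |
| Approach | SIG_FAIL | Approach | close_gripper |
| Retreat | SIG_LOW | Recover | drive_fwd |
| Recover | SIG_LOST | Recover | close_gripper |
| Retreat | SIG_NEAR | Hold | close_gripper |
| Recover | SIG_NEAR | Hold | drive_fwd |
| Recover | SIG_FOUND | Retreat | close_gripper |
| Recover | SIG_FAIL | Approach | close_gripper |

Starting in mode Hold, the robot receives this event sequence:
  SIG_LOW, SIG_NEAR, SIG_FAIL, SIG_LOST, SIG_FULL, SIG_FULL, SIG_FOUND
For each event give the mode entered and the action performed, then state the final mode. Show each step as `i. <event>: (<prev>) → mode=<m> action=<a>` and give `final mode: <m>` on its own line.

1. SIG_LOW: (Hold) → mode=Hold action=close_gripper
2. SIG_NEAR: (Hold) → mode=Approach action=drive_stop
3. SIG_FAIL: (Approach) → mode=Approach action=close_gripper
4. SIG_LOST: (Approach) → mode=Approach action=drive_fwd
5. SIG_FULL: (Approach) → mode=Hold action=drive_fwd
6. SIG_FULL: (Hold) → mode=Recover action=drive_stop
7. SIG_FOUND: (Recover) → mode=Retreat action=close_gripper

final mode: Retreat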